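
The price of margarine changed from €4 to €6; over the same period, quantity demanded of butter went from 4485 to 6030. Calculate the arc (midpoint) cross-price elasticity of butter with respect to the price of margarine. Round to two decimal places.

0.73

ΔQ_A = 6030 − 4485 = 1545; ΔP_B = 6 − 4 = 2.
Midpoints: Q̄_A = 5257.5, P̄_B = 5.00.
ε = (ΔQ_A/Q̄_A)/(ΔP_B/P̄_B) = (1545/5257.5)/(2/5.00) ≈ 0.73.
ε > 0: butter and margarine are substitutes.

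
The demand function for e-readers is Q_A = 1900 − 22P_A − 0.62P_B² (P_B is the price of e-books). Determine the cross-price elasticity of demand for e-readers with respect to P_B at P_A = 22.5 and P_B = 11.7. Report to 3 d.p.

At P_A = 22.5 and P_B = 11.7: Q_A = 1320.128.
∂Q_A/∂P_B = -1.24P_B = -1.24(11.7) = -14.5080.
ε = (∂Q_A/∂P_B)(P_B/Q_A) = -14.5080 × (11.7/1320.128) ≈ -0.129.

-0.129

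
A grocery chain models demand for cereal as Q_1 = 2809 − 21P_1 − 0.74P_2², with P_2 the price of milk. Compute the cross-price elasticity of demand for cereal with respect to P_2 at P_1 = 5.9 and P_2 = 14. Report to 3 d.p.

At P_1 = 5.9 and P_2 = 14: Q_1 = 2540.06.
∂Q_1/∂P_2 = -1.48P_2 = -1.48(14) = -20.7200.
ε = (∂Q_1/∂P_2)(P_2/Q_1) = -20.7200 × (14/2540.06) ≈ -0.114.

-0.114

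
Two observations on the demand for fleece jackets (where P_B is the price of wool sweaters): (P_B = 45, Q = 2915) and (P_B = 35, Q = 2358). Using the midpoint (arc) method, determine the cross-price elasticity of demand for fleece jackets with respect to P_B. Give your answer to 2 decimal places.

0.85

ΔQ_A = 2358 − 2915 = -557; ΔP_B = 35 − 45 = -10.
Midpoints: Q̄_A = 2636.5, P̄_B = 40.00.
ε = (ΔQ_A/Q̄_A)/(ΔP_B/P̄_B) = (-557/2636.5)/(-10/40.00) ≈ 0.85.
ε > 0: fleece jackets and wool sweaters are substitutes.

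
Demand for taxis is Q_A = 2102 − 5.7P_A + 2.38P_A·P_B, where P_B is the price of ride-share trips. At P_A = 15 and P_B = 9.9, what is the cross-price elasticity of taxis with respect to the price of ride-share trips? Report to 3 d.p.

0.149

At P_A = 15 and P_B = 9.9: Q_A = 2369.93.
∂Q_A/∂P_B = 2.38P_A = 2.38(15) = 35.7000.
ε = (∂Q_A/∂P_B)(P_B/Q_A) = 35.7000 × (9.9/2369.93) ≈ 0.149.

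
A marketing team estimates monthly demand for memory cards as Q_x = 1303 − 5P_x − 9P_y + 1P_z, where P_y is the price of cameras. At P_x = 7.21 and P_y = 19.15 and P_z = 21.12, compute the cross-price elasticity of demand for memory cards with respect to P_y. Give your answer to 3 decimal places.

At P_x = 7.21 and P_y = 19.15 and P_z = 21.12: Q_x = 1115.72.
∂Q_x/∂P_y = -9.
ε = (∂Q_x/∂P_y)(P_y/Q_x) = -9 × (19.15/1115.72) ≈ -0.154.
Since ε < 0, memory cards and cameras are complements.

-0.154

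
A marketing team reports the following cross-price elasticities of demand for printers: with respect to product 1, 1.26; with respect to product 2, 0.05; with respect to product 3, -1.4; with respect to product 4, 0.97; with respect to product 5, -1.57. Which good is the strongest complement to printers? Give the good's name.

Complements have ε < 0. The most negative value is -1.57 (product 5).

product 5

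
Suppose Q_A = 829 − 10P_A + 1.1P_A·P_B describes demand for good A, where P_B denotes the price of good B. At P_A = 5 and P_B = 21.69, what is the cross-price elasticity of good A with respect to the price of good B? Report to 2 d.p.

At P_A = 5 and P_B = 21.69: Q_A = 898.295.
∂Q_A/∂P_B = 1.1P_A = 1.1(5) = 5.5000.
ε = (∂Q_A/∂P_B)(P_B/Q_A) = 5.5000 × (21.69/898.295) ≈ 0.13.

0.13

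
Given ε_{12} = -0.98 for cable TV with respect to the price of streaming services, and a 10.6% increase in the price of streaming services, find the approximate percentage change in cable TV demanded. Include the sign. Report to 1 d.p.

-10.4%

%ΔQ ≈ ε × %ΔP of streaming services = -0.98 × (10.6%) = -10.4%.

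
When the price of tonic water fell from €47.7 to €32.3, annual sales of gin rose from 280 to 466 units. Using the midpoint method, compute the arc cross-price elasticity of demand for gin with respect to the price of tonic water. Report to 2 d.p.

-1.30

ΔQ_A = 466 − 280 = 186; ΔP_B = 32.3 − 47.7 = -15.4.
Midpoints: Q̄_A = 373.0, P̄_B = 40.00.
ε = (ΔQ_A/Q̄_A)/(ΔP_B/P̄_B) = (186/373.0)/(-15.4/40.00) ≈ -1.30.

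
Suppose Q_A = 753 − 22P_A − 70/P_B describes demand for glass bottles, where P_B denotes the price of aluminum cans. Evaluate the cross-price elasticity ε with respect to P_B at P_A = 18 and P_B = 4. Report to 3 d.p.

0.052

At P_A = 18 and P_B = 4: Q_A = 339.5.
∂Q_A/∂P_B = 70/P_B² = 4.3750.
ε = (∂Q_A/∂P_B)(P_B/Q_A) = 4.3750 × (4/339.5) ≈ 0.052.
ε > 0: substitutes.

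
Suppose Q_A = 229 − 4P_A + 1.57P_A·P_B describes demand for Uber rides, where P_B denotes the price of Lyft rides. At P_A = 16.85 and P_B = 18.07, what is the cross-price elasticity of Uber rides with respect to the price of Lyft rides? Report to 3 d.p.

0.747

At P_A = 16.85 and P_B = 18.07: Q_A = 639.633.
∂Q_A/∂P_B = 1.57P_A = 1.57(16.85) = 26.4545.
ε = (∂Q_A/∂P_B)(P_B/Q_A) = 26.4545 × (18.07/639.633) ≈ 0.747.
ε > 0: substitutes.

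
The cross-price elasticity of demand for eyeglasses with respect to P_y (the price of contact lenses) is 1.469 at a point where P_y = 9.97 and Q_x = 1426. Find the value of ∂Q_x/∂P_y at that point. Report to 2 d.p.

210.11

ε = (∂Q_x/∂P_y)·(P_y/Q_x) ⇒ ∂Q_x/∂P_y = ε·Q_x/P_y = 1.469 × 1426/9.97 ≈ 210.11.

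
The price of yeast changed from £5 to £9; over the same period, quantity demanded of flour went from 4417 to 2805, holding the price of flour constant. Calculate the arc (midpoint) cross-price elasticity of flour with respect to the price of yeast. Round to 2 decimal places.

-0.78

ΔQ_A = 2805 − 4417 = -1612; ΔP_B = 9 − 5 = 4.
Midpoints: Q̄_A = 3611.0, P̄_B = 7.00.
ε = (ΔQ_A/Q̄_A)/(ΔP_B/P̄_B) = (-1612/3611.0)/(4/7.00) ≈ -0.78.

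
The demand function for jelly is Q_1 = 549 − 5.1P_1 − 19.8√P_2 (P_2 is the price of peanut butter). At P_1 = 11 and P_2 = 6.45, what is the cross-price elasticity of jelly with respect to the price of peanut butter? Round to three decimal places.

-0.057

At P_1 = 11 and P_2 = 6.45: Q_1 = 442.614.
∂Q_1/∂P_2 = -19.8/(2√P_2) = -19.8/(2√6.45) = -3.8981.
ε = (∂Q_1/∂P_2)(P_2/Q_1) = -3.8981 × (6.45/442.614) ≈ -0.057.
ε < 0: complements.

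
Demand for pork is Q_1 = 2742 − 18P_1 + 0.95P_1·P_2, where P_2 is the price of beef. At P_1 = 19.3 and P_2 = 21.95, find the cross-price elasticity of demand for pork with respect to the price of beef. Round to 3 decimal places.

0.144

At P_1 = 19.3 and P_2 = 21.95: Q_1 = 2797.053.
∂Q_1/∂P_2 = 0.95P_1 = 0.95(19.3) = 18.3350.
ε = (∂Q_1/∂P_2)(P_2/Q_1) = 18.3350 × (21.95/2797.053) ≈ 0.144.
ε > 0: substitutes.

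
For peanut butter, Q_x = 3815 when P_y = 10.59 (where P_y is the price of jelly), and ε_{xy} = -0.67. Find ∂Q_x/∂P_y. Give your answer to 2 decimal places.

-241.36

ε = (∂Q_x/∂P_y)·(P_y/Q_x) ⇒ ∂Q_x/∂P_y = ε·Q_x/P_y = -0.67 × 3815/10.59 ≈ -241.36.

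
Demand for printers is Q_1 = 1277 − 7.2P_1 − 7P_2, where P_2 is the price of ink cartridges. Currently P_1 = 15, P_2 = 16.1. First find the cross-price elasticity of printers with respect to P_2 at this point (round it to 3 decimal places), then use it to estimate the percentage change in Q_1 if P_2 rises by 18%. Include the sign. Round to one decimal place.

At P_1 = 15, P_2 = 16.1: Q_1 = 1056.3.
∂Q_1/∂P_2 = -7.
ε = (∂Q_1/∂P_2)(P_2/Q_1) = -7.0000 × 16.1/1056.3 ≈ -0.107.
%ΔQ_1 ≈ ε × %ΔP_2 = -0.107 × (18%) = -1.9%.

-1.9%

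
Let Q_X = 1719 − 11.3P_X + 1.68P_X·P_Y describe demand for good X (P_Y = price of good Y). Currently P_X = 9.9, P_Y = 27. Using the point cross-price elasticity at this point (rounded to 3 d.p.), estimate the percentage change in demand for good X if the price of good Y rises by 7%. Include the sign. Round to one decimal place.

1.5%

At P_X = 9.9, P_Y = 27: Q_X = 2056.194.
∂Q_X/∂P_Y = 1.68P_X = 16.6320.
ε = (∂Q_X/∂P_Y)(P_Y/Q_X) = 16.6320 × 27/2056.194 ≈ 0.218.
%ΔQ_X ≈ ε × %ΔP_Y = 0.218 × (7%) = 1.5%.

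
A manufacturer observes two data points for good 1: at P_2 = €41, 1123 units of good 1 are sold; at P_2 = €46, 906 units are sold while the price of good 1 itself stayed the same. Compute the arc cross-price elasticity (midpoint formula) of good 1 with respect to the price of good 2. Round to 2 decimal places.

-1.86

ΔQ_1 = 906 − 1123 = -217; ΔP_2 = 46 − 41 = 5.
Midpoints: Q̄_1 = 1014.5, P̄_2 = 43.50.
ε = (ΔQ_1/Q̄_1)/(ΔP_2/P̄_2) = (-217/1014.5)/(5/43.50) ≈ -1.86.
ε < 0: good 1 and good 2 are complements.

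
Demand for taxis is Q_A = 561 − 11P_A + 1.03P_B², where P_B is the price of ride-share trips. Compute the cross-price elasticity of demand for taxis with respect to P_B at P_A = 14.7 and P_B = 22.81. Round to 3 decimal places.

At P_A = 14.7 and P_B = 22.81: Q_A = 935.205.
∂Q_A/∂P_B = 2.06P_B = 2.06(22.81) = 46.9886.
ε = (∂Q_A/∂P_B)(P_B/Q_A) = 46.9886 × (22.81/935.205) ≈ 1.146.

1.146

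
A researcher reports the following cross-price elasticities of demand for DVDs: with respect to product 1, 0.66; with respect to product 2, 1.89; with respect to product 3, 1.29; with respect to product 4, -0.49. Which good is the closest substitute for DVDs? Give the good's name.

Substitutes have ε > 0. Among the positive values, 1.89 (product 2) is largest.

product 2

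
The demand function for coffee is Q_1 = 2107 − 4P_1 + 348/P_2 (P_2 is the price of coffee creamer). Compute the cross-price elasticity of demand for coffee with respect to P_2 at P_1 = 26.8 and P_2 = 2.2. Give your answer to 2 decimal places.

At P_1 = 26.8 and P_2 = 2.2: Q_1 = 2157.982.
∂Q_1/∂P_2 = −348/P_2² = -71.9008.
ε = (∂Q_1/∂P_2)(P_2/Q_1) = -71.9008 × (2.2/2157.982) ≈ -0.07.
ε < 0: complements.

-0.07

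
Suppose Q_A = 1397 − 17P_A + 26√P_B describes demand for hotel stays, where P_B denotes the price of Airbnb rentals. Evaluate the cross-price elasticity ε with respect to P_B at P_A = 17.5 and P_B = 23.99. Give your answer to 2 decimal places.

0.05

At P_A = 17.5 and P_B = 23.99: Q_A = 1226.847.
∂Q_A/∂P_B = 26/(2√P_B) = 26/(2√23.99) = 2.6542.
ε = (∂Q_A/∂P_B)(P_B/Q_A) = 2.6542 × (23.99/1226.847) ≈ 0.05.
ε > 0: substitutes.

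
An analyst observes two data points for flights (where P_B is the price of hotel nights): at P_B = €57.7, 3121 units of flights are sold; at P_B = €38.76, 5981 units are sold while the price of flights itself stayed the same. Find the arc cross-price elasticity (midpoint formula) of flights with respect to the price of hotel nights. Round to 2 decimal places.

-1.60

ΔQ_A = 5981 − 3121 = 2860; ΔP_B = 38.76 − 57.7 = -18.94.
Midpoints: Q̄_A = 4551.0, P̄_B = 48.23.
ε = (ΔQ_A/Q̄_A)/(ΔP_B/P̄_B) = (2860/4551.0)/(-18.94/48.23) ≈ -1.60.
ε < 0: flights and hotel nights are complements.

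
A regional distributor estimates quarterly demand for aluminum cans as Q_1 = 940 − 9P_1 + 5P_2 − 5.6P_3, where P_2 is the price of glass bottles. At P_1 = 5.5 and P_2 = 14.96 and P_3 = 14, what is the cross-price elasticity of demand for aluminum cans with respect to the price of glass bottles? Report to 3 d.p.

0.084

At P_1 = 5.5 and P_2 = 14.96 and P_3 = 14: Q_1 = 886.9.
∂Q_1/∂P_2 = 5.
ε = (∂Q_1/∂P_2)(P_2/Q_1) = 5 × (14.96/886.9) ≈ 0.084.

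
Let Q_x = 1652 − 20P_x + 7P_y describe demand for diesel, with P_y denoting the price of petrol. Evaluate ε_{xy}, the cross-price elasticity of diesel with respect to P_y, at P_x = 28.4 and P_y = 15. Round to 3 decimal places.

0.088

At P_x = 28.4 and P_y = 15: Q_x = 1189.
∂Q_x/∂P_y = 7.
ε = (∂Q_x/∂P_y)(P_y/Q_x) = 7 × (15/1189) ≈ 0.088.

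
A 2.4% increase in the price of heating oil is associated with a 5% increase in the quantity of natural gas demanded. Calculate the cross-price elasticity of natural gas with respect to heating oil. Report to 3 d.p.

2.083

ε = (%ΔQ of natural gas) / (%ΔP of heating oil) = (5%) / (2.4%) ≈ 2.083.
Positive cross-price elasticity: substitutes.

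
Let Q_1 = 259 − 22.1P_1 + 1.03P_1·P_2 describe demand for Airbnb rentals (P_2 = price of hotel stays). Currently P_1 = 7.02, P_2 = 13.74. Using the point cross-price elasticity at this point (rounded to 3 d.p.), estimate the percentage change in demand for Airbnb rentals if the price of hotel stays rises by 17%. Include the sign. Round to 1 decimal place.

At P_1 = 7.02, P_2 = 13.74: Q_1 = 203.206.
∂Q_1/∂P_2 = 1.03P_1 = 7.2306.
ε = (∂Q_1/∂P_2)(P_2/Q_1) = 7.2306 × 13.74/203.206 ≈ 0.489.
%ΔQ_1 ≈ ε × %ΔP_2 = 0.489 × (17%) = 8.3%.

8.3%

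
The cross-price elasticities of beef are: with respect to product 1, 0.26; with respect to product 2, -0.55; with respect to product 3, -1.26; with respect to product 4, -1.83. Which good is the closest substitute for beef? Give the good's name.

Substitutes have ε > 0. Among the positive values, 0.26 (product 1) is largest.

product 1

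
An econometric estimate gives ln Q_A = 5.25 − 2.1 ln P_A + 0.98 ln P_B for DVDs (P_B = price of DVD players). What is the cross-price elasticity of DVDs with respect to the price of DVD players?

In a log-linear (constant-elasticity) demand function, the coefficient on ln P_B is the cross-price elasticity.
ε = 0.98. Positive, so DVDs and DVD players are substitutes.

0.98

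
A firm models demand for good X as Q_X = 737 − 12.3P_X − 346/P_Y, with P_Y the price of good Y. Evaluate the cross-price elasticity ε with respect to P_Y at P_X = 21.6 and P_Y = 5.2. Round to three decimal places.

At P_X = 21.6 and P_Y = 5.2: Q_X = 404.782.
∂Q_X/∂P_Y = 346/P_Y² = 12.7959.
ε = (∂Q_X/∂P_Y)(P_Y/Q_X) = 12.7959 × (5.2/404.782) ≈ 0.164.
ε > 0: substitutes.

0.164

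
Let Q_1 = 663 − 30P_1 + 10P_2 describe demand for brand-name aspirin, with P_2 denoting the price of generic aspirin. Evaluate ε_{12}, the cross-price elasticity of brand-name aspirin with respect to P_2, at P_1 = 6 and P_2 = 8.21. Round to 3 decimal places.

At P_1 = 6 and P_2 = 8.21: Q_1 = 565.1.
∂Q_1/∂P_2 = 10.
ε = (∂Q_1/∂P_2)(P_2/Q_1) = 10 × (8.21/565.1) ≈ 0.145.

0.145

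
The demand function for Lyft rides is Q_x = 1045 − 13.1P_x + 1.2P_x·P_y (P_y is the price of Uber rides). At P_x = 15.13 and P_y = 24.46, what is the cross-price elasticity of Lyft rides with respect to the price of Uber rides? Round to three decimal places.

0.344

At P_x = 15.13 and P_y = 24.46: Q_x = 1290.893.
∂Q_x/∂P_y = 1.2P_x = 1.2(15.13) = 18.1560.
ε = (∂Q_x/∂P_y)(P_y/Q_x) = 18.1560 × (24.46/1290.893) ≈ 0.344.
ε > 0: substitutes.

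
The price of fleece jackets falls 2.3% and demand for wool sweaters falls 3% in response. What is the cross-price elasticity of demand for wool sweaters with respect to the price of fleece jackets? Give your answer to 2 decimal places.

ε = (%ΔQ of wool sweaters) / (%ΔP of fleece jackets) = (-3%) / (-2.3%) ≈ 1.30.
Positive cross-price elasticity: substitutes.

1.30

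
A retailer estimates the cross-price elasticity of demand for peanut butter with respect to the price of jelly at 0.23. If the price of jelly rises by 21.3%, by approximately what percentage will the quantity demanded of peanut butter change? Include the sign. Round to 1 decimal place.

4.9%

%ΔQ ≈ ε × %ΔP of jelly = 0.23 × (21.3%) = 4.9%.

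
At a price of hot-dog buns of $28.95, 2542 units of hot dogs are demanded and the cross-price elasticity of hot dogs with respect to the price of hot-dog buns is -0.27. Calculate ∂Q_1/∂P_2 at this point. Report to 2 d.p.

-23.71

ε = (∂Q_1/∂P_2)·(P_2/Q_1) ⇒ ∂Q_1/∂P_2 = ε·Q_1/P_2 = -0.27 × 2542/28.95 ≈ -23.71.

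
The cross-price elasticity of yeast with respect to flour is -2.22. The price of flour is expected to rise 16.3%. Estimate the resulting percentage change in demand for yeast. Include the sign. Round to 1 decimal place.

-36.2%

%ΔQ ≈ ε × %ΔP of flour = -2.22 × (16.3%) = -36.2%.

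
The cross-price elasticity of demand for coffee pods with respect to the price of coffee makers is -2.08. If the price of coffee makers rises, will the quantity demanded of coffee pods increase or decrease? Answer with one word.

decrease

ε < 0 and the price of coffee makers rises, so the quantity of coffee pods moves in the opposite direction: it decreases.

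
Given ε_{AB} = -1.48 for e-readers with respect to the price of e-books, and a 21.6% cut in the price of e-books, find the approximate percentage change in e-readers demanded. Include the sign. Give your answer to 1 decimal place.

%ΔQ ≈ ε × %ΔP of e-books = -1.48 × (-21.6%) = 32.0%.
Demand for e-readers rises by about 32.0%.

32.0%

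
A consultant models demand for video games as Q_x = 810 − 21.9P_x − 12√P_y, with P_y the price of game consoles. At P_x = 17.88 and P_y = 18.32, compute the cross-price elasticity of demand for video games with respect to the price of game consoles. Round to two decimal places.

-0.07

At P_x = 17.88 and P_y = 18.32: Q_x = 367.066.
∂Q_x/∂P_y = -12/(2√P_y) = -12/(2√18.32) = -1.4018.
ε = (∂Q_x/∂P_y)(P_y/Q_x) = -1.4018 × (18.32/367.066) ≈ -0.07.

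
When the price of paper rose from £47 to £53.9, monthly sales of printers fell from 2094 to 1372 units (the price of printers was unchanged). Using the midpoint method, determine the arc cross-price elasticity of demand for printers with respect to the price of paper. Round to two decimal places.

ΔQ_A = 1372 − 2094 = -722; ΔP_B = 53.9 − 47 = 6.9.
Midpoints: Q̄_A = 1733.0, P̄_B = 50.45.
ε = (ΔQ_A/Q̄_A)/(ΔP_B/P̄_B) = (-722/1733.0)/(6.9/50.45) ≈ -3.05.

-3.05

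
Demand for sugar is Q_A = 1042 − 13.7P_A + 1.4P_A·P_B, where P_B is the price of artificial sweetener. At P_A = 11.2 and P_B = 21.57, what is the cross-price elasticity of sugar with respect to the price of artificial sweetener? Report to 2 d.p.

0.28

At P_A = 11.2 and P_B = 21.57: Q_A = 1226.778.
∂Q_A/∂P_B = 1.4P_A = 1.4(11.2) = 15.6800.
ε = (∂Q_A/∂P_B)(P_B/Q_A) = 15.6800 × (21.57/1226.778) ≈ 0.28.
ε > 0: substitutes.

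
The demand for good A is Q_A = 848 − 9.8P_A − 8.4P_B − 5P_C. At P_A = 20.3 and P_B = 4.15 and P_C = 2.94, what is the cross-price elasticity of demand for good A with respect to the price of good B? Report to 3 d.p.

-0.058

At P_A = 20.3 and P_B = 4.15 and P_C = 2.94: Q_A = 599.5.
∂Q_A/∂P_B = -8.4.
ε = (∂Q_A/∂P_B)(P_B/Q_A) = -8.4 × (4.15/599.5) ≈ -0.058.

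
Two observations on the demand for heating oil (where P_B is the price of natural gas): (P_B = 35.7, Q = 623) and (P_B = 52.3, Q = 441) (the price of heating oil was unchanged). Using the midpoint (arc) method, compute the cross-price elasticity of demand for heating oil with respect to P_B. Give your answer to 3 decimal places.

ΔQ_A = 441 − 623 = -182; ΔP_B = 52.3 − 35.7 = 16.6.
Midpoints: Q̄_A = 532.0, P̄_B = 44.00.
ε = (ΔQ_A/Q̄_A)/(ΔP_B/P̄_B) = (-182/532.0)/(16.6/44.00) ≈ -0.907.

-0.907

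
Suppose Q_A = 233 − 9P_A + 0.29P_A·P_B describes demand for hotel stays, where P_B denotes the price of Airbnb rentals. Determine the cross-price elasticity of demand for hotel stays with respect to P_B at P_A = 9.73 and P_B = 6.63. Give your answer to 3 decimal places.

0.114

At P_A = 9.73 and P_B = 6.63: Q_A = 164.138.
∂Q_A/∂P_B = 0.29P_A = 0.29(9.73) = 2.8217.
ε = (∂Q_A/∂P_B)(P_B/Q_A) = 2.8217 × (6.63/164.138) ≈ 0.114.
ε > 0: substitutes.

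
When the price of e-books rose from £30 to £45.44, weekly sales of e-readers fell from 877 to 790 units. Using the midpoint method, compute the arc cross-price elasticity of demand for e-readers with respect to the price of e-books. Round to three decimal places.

ΔQ_A = 790 − 877 = -87; ΔP_B = 45.44 − 30 = 15.44.
Midpoints: Q̄_A = 833.5, P̄_B = 37.72.
ε = (ΔQ_A/Q̄_A)/(ΔP_B/P̄_B) = (-87/833.5)/(15.44/37.72) ≈ -0.255.

-0.255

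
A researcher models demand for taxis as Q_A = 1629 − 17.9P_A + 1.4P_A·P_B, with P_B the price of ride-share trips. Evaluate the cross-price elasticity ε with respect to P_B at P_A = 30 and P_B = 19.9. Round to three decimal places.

At P_A = 30 and P_B = 19.9: Q_A = 1927.8.
∂Q_A/∂P_B = 1.4P_A = 1.4(30) = 42.0000.
ε = (∂Q_A/∂P_B)(P_B/Q_A) = 42.0000 × (19.9/1927.8) ≈ 0.434.
ε > 0: substitutes.

0.434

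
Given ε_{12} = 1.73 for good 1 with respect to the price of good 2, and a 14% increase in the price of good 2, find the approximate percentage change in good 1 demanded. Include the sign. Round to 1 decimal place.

24.2%

%ΔQ ≈ ε × %ΔP of good 2 = 1.73 × (14%) = 24.2%.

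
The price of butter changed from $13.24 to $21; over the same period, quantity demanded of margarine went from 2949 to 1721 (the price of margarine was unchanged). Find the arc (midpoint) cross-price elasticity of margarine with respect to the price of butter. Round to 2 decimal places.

-1.16

ΔQ_A = 1721 − 2949 = -1228; ΔP_B = 21 − 13.24 = 7.76.
Midpoints: Q̄_A = 2335.0, P̄_B = 17.12.
ε = (ΔQ_A/Q̄_A)/(ΔP_B/P̄_B) = (-1228/2335.0)/(7.76/17.12) ≈ -1.16.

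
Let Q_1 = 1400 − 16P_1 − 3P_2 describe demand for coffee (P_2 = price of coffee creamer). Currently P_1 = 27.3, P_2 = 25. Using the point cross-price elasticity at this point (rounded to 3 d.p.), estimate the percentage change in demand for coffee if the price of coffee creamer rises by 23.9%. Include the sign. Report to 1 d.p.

-2.0%

At P_1 = 27.3, P_2 = 25: Q_1 = 888.2.
∂Q_1/∂P_2 = -3.
ε = (∂Q_1/∂P_2)(P_2/Q_1) = -3.0000 × 25/888.2 ≈ -0.084.
%ΔQ_1 ≈ ε × %ΔP_2 = -0.084 × (23.9%) = -2.0%.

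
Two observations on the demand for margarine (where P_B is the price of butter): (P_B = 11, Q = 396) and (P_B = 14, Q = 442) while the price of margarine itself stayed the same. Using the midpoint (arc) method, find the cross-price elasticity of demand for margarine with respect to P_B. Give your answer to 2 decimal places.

ΔQ_A = 442 − 396 = 46; ΔP_B = 14 − 11 = 3.
Midpoints: Q̄_A = 419.0, P̄_B = 12.50.
ε = (ΔQ_A/Q̄_A)/(ΔP_B/P̄_B) = (46/419.0)/(3/12.50) ≈ 0.46.
ε > 0: margarine and butter are substitutes.

0.46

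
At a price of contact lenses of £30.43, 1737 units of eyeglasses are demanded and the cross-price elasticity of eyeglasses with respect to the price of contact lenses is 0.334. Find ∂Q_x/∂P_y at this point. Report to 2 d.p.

19.07

ε = (∂Q_x/∂P_y)·(P_y/Q_x) ⇒ ∂Q_x/∂P_y = ε·Q_x/P_y = 0.334 × 1737/30.43 ≈ 19.07.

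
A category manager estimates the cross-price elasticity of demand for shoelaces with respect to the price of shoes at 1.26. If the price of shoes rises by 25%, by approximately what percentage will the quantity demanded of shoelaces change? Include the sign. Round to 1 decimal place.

31.5%

%ΔQ ≈ ε × %ΔP of shoes = 1.26 × (25%) = 31.5%.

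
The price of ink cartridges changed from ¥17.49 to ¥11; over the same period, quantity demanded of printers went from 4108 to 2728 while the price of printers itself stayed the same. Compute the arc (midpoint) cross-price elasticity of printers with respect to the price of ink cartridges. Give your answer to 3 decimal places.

0.886

ΔQ_A = 2728 − 4108 = -1380; ΔP_B = 11 − 17.49 = -6.49.
Midpoints: Q̄_A = 3418.0, P̄_B = 14.24.
ε = (ΔQ_A/Q̄_A)/(ΔP_B/P̄_B) = (-1380/3418.0)/(-6.49/14.24) ≈ 0.886.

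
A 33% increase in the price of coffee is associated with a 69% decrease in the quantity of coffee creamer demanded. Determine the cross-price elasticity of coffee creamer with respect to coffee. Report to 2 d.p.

ε = (%ΔQ of coffee creamer) / (%ΔP of coffee) = (-69%) / (33%) ≈ -2.09.

-2.09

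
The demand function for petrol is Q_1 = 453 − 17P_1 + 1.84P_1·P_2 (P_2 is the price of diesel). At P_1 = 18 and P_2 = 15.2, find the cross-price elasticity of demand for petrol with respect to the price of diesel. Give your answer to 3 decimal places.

At P_1 = 18 and P_2 = 15.2: Q_1 = 650.424.
∂Q_1/∂P_2 = 1.84P_1 = 1.84(18) = 33.1200.
ε = (∂Q_1/∂P_2)(P_2/Q_1) = 33.1200 × (15.2/650.424) ≈ 0.774.
ε > 0: substitutes.

0.774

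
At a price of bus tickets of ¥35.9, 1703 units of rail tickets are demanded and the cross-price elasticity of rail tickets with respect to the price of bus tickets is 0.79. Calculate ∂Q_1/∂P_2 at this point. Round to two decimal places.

37.48

ε = (∂Q_1/∂P_2)·(P_2/Q_1) ⇒ ∂Q_1/∂P_2 = ε·Q_1/P_2 = 0.79 × 1703/35.9 ≈ 37.48.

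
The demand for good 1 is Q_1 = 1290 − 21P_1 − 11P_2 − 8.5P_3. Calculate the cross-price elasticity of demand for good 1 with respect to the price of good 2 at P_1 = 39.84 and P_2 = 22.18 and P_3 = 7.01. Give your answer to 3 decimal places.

At P_1 = 39.84 and P_2 = 22.18 and P_3 = 7.01: Q_1 = 149.795.
∂Q_1/∂P_2 = -11.
ε = (∂Q_1/∂P_2)(P_2/Q_1) = -11 × (22.18/149.795) ≈ -1.629.
Since ε < 0, good 1 and good 2 are complements.

-1.629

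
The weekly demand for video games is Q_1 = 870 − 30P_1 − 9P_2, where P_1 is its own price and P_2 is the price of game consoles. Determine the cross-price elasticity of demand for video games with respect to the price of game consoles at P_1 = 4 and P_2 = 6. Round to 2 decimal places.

-0.08

At P_1 = 4 and P_2 = 6: Q_1 = 696.
∂Q_1/∂P_2 = -9.
ε = (∂Q_1/∂P_2)(P_2/Q_1) = -9 × (6/696) ≈ -0.08.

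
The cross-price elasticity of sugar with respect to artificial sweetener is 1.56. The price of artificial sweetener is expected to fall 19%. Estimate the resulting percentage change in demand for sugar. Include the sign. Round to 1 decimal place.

-29.6%

%ΔQ ≈ ε × %ΔP of artificial sweetener = 1.56 × (-19%) = -29.6%.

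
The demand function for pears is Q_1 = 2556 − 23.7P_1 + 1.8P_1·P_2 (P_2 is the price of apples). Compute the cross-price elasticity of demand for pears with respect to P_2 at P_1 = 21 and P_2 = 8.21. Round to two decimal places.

0.13

At P_1 = 21 and P_2 = 8.21: Q_1 = 2368.638.
∂Q_1/∂P_2 = 1.8P_1 = 1.8(21) = 37.8000.
ε = (∂Q_1/∂P_2)(P_2/Q_1) = 37.8000 × (8.21/2368.638) ≈ 0.13.
ε > 0: substitutes.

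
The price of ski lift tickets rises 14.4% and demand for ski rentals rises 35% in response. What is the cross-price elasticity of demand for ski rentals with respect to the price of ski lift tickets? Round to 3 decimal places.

ε = (%ΔQ of ski rentals) / (%ΔP of ski lift tickets) = (35%) / (14.4%) ≈ 2.431.
Positive cross-price elasticity: substitutes.

2.431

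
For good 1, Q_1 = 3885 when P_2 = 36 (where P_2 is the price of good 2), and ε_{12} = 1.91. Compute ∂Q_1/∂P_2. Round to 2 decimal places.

206.12

ε = (∂Q_1/∂P_2)·(P_2/Q_1) ⇒ ∂Q_1/∂P_2 = ε·Q_1/P_2 = 1.91 × 3885/36 ≈ 206.12.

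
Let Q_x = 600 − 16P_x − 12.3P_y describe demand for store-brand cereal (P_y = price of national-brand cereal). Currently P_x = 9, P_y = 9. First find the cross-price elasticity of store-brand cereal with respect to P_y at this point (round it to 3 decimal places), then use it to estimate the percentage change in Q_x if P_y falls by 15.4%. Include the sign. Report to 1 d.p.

At P_x = 9, P_y = 9: Q_x = 345.3.
∂Q_x/∂P_y = -12.3.
ε = (∂Q_x/∂P_y)(P_y/Q_x) = -12.3000 × 9/345.3 ≈ -0.321.
%ΔQ_x ≈ ε × %ΔP_y = -0.321 × (-15.4%) = 4.9%.

4.9%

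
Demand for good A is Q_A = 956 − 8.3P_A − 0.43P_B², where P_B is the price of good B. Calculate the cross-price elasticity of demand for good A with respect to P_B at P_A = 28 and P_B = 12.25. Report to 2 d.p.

-0.20

At P_A = 28 and P_B = 12.25: Q_A = 659.073.
∂Q_A/∂P_B = -0.86P_B = -0.86(12.25) = -10.5350.
ε = (∂Q_A/∂P_B)(P_B/Q_A) = -10.5350 × (12.25/659.073) ≈ -0.20.
ε < 0: complements.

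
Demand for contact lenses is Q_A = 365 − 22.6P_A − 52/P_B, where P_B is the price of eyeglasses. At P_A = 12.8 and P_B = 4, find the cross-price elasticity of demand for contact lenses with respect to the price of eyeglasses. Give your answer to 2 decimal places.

At P_A = 12.8 and P_B = 4: Q_A = 62.72.
∂Q_A/∂P_B = 52/P_B² = 3.2500.
ε = (∂Q_A/∂P_B)(P_B/Q_A) = 3.2500 × (4/62.72) ≈ 0.21.
ε > 0: substitutes.

0.21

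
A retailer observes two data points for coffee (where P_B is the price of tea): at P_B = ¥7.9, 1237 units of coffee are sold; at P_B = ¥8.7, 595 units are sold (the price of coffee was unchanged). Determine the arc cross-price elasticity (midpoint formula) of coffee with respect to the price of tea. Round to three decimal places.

ΔQ_A = 595 − 1237 = -642; ΔP_B = 8.7 − 7.9 = 0.8.
Midpoints: Q̄_A = 916.0, P̄_B = 8.30.
ε = (ΔQ_A/Q̄_A)/(ΔP_B/P̄_B) = (-642/916.0)/(0.8/8.30) ≈ -7.272.
ε < 0: coffee and tea are complements.

-7.272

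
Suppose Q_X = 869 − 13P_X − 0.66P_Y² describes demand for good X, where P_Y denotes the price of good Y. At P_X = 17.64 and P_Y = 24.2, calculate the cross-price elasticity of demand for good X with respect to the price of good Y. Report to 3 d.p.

-3.054

At P_X = 17.64 and P_Y = 24.2: Q_X = 253.158.
∂Q_X/∂P_Y = -1.32P_Y = -1.32(24.2) = -31.9440.
ε = (∂Q_X/∂P_Y)(P_Y/Q_X) = -31.9440 × (24.2/253.158) ≈ -3.054.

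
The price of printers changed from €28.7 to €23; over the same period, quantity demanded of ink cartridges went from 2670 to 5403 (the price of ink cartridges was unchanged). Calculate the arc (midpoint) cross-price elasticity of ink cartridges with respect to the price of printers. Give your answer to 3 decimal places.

ΔQ_A = 5403 − 2670 = 2733; ΔP_B = 23 − 28.7 = -5.7.
Midpoints: Q̄_A = 4036.5, P̄_B = 25.85.
ε = (ΔQ_A/Q̄_A)/(ΔP_B/P̄_B) = (2733/4036.5)/(-5.7/25.85) ≈ -3.071.
ε < 0: ink cartridges and printers are complements.

-3.071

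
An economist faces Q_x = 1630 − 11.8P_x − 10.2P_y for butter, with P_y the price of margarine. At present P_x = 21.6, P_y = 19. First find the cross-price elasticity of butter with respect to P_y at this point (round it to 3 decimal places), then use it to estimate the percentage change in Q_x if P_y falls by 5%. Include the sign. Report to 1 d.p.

0.8%

At P_x = 21.6, P_y = 19: Q_x = 1181.32.
∂Q_x/∂P_y = -10.2.
ε = (∂Q_x/∂P_y)(P_y/Q_x) = -10.2000 × 19/1181.32 ≈ -0.164.
%ΔQ_x ≈ ε × %ΔP_y = -0.164 × (-5%) = 0.8%.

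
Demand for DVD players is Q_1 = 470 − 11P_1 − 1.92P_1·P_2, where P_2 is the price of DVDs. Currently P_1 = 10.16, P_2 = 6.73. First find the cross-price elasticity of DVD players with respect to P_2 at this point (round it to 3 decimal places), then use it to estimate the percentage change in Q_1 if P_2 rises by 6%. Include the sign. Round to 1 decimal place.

At P_1 = 10.16, P_2 = 6.73: Q_1 = 226.957.
∂Q_1/∂P_2 = -1.92P_1 = -19.5072.
ε = (∂Q_1/∂P_2)(P_2/Q_1) = -19.5072 × 6.73/226.957 ≈ -0.578.
%ΔQ_1 ≈ ε × %ΔP_2 = -0.578 × (6%) = -3.5%.

-3.5%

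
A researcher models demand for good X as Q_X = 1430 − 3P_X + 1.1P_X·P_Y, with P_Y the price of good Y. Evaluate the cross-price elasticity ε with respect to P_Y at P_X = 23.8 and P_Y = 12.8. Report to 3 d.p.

At P_X = 23.8 and P_Y = 12.8: Q_X = 1693.704.
∂Q_X/∂P_Y = 1.1P_X = 1.1(23.8) = 26.1800.
ε = (∂Q_X/∂P_Y)(P_Y/Q_X) = 26.1800 × (12.8/1693.704) ≈ 0.198.

0.198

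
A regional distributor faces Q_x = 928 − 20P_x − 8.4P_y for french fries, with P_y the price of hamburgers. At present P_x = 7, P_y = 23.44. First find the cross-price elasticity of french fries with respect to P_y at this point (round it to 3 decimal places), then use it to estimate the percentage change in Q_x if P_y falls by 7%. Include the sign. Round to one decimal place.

At P_x = 7, P_y = 23.44: Q_x = 591.104.
∂Q_x/∂P_y = -8.4.
ε = (∂Q_x/∂P_y)(P_y/Q_x) = -8.4000 × 23.44/591.104 ≈ -0.333.
%ΔQ_x ≈ ε × %ΔP_y = -0.333 × (-7%) = 2.3%.

2.3%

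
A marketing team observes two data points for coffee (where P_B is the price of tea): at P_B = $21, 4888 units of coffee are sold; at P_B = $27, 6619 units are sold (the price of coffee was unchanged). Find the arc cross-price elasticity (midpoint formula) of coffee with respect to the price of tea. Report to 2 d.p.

ΔQ_A = 6619 − 4888 = 1731; ΔP_B = 27 − 21 = 6.
Midpoints: Q̄_A = 5753.5, P̄_B = 24.00.
ε = (ΔQ_A/Q̄_A)/(ΔP_B/P̄_B) = (1731/5753.5)/(6/24.00) ≈ 1.20.

1.20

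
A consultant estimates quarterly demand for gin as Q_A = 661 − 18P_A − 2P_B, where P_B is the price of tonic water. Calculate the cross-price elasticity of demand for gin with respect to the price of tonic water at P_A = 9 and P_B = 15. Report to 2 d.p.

-0.06

At P_A = 9 and P_B = 15: Q_A = 469.
∂Q_A/∂P_B = -2.
ε = (∂Q_A/∂P_B)(P_B/Q_A) = -2 × (15/469) ≈ -0.06.
Since ε < 0, gin and tonic water are complements.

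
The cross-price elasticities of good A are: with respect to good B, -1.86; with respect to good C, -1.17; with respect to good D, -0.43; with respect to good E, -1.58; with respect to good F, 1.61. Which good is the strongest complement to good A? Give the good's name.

good B

Complements have ε < 0. The most negative value is -1.86 (good B).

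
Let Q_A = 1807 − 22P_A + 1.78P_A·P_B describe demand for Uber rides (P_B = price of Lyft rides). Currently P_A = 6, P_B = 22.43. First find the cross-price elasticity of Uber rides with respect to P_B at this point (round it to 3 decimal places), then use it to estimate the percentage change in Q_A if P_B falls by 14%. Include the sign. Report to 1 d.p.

-1.8%

At P_A = 6, P_B = 22.43: Q_A = 1914.552.
∂Q_A/∂P_B = 1.78P_A = 10.6800.
ε = (∂Q_A/∂P_B)(P_B/Q_A) = 10.6800 × 22.43/1914.552 ≈ 0.125.
%ΔQ_A ≈ ε × %ΔP_B = 0.125 × (-14%) = -1.8%.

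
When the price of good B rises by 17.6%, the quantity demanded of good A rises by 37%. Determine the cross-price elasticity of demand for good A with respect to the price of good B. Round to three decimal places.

ε = (%ΔQ of good A) / (%ΔP of good B) = (37%) / (17.6%) ≈ 2.102.

2.102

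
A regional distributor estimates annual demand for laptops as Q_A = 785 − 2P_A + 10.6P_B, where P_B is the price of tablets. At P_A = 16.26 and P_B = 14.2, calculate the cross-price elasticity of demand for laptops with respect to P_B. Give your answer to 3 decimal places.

At P_A = 16.26 and P_B = 14.2: Q_A = 903.
∂Q_A/∂P_B = 10.6.
ε = (∂Q_A/∂P_B)(P_B/Q_A) = 10.6 × (14.2/903) ≈ 0.167.

0.167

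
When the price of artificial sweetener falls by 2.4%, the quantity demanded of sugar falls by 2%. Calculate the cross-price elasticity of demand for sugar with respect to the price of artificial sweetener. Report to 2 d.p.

ε = (%ΔQ of sugar) / (%ΔP of artificial sweetener) = (-2%) / (-2.4%) ≈ 0.83.
Positive cross-price elasticity: substitutes.

0.83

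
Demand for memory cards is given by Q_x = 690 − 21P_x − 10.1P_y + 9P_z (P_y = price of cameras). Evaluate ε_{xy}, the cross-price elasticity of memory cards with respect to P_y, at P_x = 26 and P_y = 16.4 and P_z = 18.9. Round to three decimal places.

-1.116

At P_x = 26 and P_y = 16.4 and P_z = 18.9: Q_x = 148.46.
∂Q_x/∂P_y = -10.1.
ε = (∂Q_x/∂P_y)(P_y/Q_x) = -10.1 × (16.4/148.46) ≈ -1.116.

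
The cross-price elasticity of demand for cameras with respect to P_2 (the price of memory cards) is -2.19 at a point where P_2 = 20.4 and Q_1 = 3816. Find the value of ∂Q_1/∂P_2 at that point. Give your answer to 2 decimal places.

-409.66

ε = (∂Q_1/∂P_2)·(P_2/Q_1) ⇒ ∂Q_1/∂P_2 = ε·Q_1/P_2 = -2.19 × 3816/20.4 ≈ -409.66.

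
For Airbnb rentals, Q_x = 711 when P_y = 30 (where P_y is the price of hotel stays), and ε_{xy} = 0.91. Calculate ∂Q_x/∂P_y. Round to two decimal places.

21.57

ε = (∂Q_x/∂P_y)·(P_y/Q_x) ⇒ ∂Q_x/∂P_y = ε·Q_x/P_y = 0.91 × 711/30 ≈ 21.57.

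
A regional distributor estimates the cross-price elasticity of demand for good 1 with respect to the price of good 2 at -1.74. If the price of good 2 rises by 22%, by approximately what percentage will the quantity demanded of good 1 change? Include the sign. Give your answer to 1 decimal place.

%ΔQ ≈ ε × %ΔP of good 2 = -1.74 × (22%) = -38.3%.

-38.3%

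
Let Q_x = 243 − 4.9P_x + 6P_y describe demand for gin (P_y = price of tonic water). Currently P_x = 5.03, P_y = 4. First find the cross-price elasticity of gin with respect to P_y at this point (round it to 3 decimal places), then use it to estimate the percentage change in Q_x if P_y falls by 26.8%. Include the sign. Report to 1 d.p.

At P_x = 5.03, P_y = 4: Q_x = 242.353.
∂Q_x/∂P_y = 6.
ε = (∂Q_x/∂P_y)(P_y/Q_x) = 6.0000 × 4/242.353 ≈ 0.099.
%ΔQ_x ≈ ε × %ΔP_y = 0.099 × (-26.8%) = -2.7%.

-2.7%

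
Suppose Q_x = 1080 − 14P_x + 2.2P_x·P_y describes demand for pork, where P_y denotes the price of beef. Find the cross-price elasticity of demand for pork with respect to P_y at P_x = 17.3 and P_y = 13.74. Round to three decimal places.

At P_x = 17.3 and P_y = 13.74: Q_x = 1360.744.
∂Q_x/∂P_y = 2.2P_x = 2.2(17.3) = 38.0600.
ε = (∂Q_x/∂P_y)(P_y/Q_x) = 38.0600 × (13.74/1360.744) ≈ 0.384.
ε > 0: substitutes.

0.384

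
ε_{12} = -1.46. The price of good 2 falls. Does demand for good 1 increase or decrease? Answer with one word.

ε < 0 and the price of good 2 falls, so the quantity of good 1 moves in the opposite direction: it increases.

increase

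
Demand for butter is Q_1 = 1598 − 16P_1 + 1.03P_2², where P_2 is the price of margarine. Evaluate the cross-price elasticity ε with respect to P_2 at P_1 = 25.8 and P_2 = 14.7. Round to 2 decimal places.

0.32

At P_1 = 25.8 and P_2 = 14.7: Q_1 = 1407.773.
∂Q_1/∂P_2 = 2.06P_2 = 2.06(14.7) = 30.2820.
ε = (∂Q_1/∂P_2)(P_2/Q_1) = 30.2820 × (14.7/1407.773) ≈ 0.32.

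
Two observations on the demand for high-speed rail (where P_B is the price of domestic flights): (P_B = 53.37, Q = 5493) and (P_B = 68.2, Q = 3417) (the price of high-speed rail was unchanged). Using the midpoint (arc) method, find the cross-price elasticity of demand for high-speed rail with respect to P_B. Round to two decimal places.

-1.91

ΔQ_A = 3417 − 5493 = -2076; ΔP_B = 68.2 − 53.37 = 14.83.
Midpoints: Q̄_A = 4455.0, P̄_B = 60.78.
ε = (ΔQ_A/Q̄_A)/(ΔP_B/P̄_B) = (-2076/4455.0)/(14.83/60.78) ≈ -1.91.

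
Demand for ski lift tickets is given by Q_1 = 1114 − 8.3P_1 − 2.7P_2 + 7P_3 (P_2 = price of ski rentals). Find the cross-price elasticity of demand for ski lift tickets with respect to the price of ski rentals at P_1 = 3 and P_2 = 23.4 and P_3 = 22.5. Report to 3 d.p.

At P_1 = 3 and P_2 = 23.4 and P_3 = 22.5: Q_1 = 1183.42.
∂Q_1/∂P_2 = -2.7.
ε = (∂Q_1/∂P_2)(P_2/Q_1) = -2.7 × (23.4/1183.42) ≈ -0.053.

-0.053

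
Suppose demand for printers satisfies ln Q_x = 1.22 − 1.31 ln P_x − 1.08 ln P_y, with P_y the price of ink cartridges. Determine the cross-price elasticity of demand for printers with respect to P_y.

-1.08

In a log-linear (constant-elasticity) demand function, the coefficient on ln P_y is the cross-price elasticity.
ε = -1.08. Negative, so printers and ink cartridges are complements.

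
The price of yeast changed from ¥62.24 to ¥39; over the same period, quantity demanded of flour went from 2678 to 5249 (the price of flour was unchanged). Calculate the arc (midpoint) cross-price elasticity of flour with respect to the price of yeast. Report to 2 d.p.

ΔQ_A = 5249 − 2678 = 2571; ΔP_B = 39 − 62.24 = -23.24.
Midpoints: Q̄_A = 3963.5, P̄_B = 50.62.
ε = (ΔQ_A/Q̄_A)/(ΔP_B/P̄_B) = (2571/3963.5)/(-23.24/50.62) ≈ -1.41.

-1.41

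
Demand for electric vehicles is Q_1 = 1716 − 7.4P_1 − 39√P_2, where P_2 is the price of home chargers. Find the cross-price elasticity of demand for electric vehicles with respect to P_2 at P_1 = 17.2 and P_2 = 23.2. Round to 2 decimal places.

-0.07

At P_1 = 17.2 and P_2 = 23.2: Q_1 = 1400.871.
∂Q_1/∂P_2 = -39/(2√P_2) = -39/(2√23.2) = -4.0485.
ε = (∂Q_1/∂P_2)(P_2/Q_1) = -4.0485 × (23.2/1400.871) ≈ -0.07.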